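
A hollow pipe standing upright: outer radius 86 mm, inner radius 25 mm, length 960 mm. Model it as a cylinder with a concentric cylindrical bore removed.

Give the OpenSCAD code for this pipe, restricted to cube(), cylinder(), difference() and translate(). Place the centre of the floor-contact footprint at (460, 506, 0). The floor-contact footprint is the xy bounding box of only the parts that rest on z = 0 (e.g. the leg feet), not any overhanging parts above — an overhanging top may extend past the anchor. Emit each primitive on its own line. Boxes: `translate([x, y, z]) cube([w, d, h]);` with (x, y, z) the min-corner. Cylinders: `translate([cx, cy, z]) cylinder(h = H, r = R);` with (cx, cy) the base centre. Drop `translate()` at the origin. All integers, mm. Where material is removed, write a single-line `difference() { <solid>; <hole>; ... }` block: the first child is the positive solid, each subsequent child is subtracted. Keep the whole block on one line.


difference() { translate([460, 506, 0]) cylinder(h = 960, r = 86); translate([460, 506, 0]) cylinder(h = 960, r = 25); }


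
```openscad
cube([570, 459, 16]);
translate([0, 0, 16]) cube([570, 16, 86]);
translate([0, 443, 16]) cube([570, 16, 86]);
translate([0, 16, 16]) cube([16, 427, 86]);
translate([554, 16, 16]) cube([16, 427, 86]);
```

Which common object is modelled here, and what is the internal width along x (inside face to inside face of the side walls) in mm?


An open box. The internal width is 538 mm.

A 570×459 base slab with four walls standing on it — an open box. The base is 570 mm wide and the walls are 16 mm thick, so the internal width is 570 − 2 × 16 = 538 mm.


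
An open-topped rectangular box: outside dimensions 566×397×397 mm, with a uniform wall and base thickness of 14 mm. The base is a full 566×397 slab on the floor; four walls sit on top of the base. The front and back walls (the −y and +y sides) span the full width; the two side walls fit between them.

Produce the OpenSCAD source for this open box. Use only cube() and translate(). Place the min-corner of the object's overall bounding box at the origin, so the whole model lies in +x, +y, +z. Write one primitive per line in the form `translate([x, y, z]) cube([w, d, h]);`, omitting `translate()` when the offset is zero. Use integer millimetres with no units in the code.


cube([566, 397, 14]);
translate([0, 0, 14]) cube([566, 14, 383]);
translate([0, 383, 14]) cube([566, 14, 383]);
translate([0, 14, 14]) cube([14, 369, 383]);
translate([552, 14, 14]) cube([14, 369, 383]);


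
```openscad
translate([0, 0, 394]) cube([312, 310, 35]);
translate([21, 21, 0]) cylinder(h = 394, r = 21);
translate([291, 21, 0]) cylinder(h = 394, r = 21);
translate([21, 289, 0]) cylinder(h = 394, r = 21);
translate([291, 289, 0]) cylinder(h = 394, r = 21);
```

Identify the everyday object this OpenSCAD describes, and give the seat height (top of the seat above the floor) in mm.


A stool. The seat height is 429 mm.

A 312×310×35 slab at z = 394 on four corner cylinders — a stool. The seat top is 394 + 35 = 429 mm.


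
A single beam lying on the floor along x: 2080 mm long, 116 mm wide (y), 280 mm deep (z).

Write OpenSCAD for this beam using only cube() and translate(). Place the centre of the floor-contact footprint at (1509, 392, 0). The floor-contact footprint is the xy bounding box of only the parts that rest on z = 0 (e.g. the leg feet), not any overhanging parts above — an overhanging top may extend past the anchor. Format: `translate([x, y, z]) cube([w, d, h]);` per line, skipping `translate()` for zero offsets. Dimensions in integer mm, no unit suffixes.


translate([469, 334, 0]) cube([2080, 116, 280]);


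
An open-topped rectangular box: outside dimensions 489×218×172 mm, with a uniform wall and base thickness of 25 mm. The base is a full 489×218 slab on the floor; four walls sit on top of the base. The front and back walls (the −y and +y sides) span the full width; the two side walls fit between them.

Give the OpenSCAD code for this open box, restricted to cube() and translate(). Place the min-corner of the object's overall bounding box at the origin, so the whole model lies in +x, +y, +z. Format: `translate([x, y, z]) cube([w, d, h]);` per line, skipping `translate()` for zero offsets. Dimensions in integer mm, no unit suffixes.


cube([489, 218, 25]);
translate([0, 0, 25]) cube([489, 25, 147]);
translate([0, 193, 25]) cube([489, 25, 147]);
translate([0, 25, 25]) cube([25, 168, 147]);
translate([464, 25, 25]) cube([25, 168, 147]);


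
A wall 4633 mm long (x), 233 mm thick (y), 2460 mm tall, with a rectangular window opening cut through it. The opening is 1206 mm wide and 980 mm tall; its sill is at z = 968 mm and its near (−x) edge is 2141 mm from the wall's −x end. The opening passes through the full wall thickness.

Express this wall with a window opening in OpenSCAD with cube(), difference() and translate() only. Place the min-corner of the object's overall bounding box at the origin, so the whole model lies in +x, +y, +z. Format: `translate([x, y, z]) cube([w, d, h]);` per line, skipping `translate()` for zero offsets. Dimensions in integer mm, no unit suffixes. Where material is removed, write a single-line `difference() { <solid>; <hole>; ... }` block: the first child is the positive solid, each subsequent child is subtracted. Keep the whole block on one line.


difference() { cube([4633, 233, 2460]); translate([2141, 0, 968]) cube([1206, 233, 980]); }


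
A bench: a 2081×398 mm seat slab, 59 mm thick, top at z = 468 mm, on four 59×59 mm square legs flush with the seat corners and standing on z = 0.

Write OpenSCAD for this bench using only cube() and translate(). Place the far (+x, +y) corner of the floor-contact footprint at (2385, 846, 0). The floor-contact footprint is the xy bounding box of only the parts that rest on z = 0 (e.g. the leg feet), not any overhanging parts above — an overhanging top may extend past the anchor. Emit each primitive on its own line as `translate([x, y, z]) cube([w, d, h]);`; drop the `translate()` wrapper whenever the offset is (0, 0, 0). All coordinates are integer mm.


// leg_h = 468 − 59 = 409
translate([304, 448, 409]) cube([2081, 398, 59]);
translate([304, 448, 0]) cube([59, 59, 409]);
translate([304, 787, 0]) cube([59, 59, 409]);
translate([2326, 448, 0]) cube([59, 59, 409]);
translate([2326, 787, 0]) cube([59, 59, 409]);


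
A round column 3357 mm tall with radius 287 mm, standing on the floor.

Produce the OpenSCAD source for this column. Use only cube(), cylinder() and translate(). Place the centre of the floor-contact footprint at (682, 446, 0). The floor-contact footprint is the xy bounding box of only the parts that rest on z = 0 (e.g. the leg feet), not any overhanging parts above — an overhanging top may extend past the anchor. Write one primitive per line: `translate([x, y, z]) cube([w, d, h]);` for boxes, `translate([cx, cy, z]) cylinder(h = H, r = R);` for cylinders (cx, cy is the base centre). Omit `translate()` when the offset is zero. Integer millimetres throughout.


translate([682, 446, 0]) cylinder(h = 3357, r = 287);


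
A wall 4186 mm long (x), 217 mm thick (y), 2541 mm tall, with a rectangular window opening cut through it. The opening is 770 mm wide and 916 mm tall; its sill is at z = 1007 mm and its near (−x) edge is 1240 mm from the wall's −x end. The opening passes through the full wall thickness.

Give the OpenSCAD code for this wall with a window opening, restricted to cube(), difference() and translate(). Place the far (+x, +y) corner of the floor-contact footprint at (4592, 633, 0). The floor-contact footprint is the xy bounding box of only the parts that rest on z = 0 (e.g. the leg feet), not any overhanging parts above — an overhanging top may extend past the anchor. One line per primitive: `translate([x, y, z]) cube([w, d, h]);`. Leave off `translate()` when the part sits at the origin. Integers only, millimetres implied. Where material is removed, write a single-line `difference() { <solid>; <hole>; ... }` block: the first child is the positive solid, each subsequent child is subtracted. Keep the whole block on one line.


difference() { translate([406, 416, 0]) cube([4186, 217, 2541]); translate([1646, 416, 1007]) cube([770, 217, 916]); }


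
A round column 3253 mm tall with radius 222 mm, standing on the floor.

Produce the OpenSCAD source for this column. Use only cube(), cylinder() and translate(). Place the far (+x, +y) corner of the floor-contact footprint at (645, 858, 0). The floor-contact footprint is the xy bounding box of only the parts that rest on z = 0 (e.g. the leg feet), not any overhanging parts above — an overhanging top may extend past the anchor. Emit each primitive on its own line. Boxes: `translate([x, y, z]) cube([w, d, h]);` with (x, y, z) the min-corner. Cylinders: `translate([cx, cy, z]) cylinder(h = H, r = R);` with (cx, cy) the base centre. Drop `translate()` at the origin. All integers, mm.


translate([423, 636, 0]) cylinder(h = 3253, r = 222);


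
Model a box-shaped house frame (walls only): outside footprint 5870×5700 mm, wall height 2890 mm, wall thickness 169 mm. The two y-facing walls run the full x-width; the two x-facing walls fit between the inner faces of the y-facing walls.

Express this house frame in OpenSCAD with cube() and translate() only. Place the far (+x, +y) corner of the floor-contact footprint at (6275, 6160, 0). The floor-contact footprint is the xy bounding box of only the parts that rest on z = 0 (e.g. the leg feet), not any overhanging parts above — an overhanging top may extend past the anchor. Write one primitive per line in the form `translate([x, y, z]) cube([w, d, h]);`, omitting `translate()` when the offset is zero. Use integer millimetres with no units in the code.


translate([405, 460, 0]) cube([5870, 169, 2890]);
translate([405, 5991, 0]) cube([5870, 169, 2890]);
translate([405, 629, 0]) cube([169, 5362, 2890]);
translate([6106, 629, 0]) cube([169, 5362, 2890]);


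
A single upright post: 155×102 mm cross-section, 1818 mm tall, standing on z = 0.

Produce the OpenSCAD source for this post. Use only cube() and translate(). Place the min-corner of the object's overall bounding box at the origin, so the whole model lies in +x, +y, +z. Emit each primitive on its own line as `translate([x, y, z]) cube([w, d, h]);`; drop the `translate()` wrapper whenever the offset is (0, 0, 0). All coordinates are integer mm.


cube([155, 102, 1818]);


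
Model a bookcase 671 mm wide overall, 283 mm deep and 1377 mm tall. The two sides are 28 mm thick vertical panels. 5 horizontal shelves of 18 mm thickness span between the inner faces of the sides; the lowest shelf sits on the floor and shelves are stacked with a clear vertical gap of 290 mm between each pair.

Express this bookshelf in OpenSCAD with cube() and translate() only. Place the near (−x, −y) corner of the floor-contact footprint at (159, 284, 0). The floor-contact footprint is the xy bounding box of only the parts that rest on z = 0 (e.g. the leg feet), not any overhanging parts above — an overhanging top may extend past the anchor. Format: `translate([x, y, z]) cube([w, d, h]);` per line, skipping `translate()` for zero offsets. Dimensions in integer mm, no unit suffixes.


translate([159, 284, 0]) cube([28, 283, 1377]);
translate([802, 284, 0]) cube([28, 283, 1377]);
translate([187, 284, 0]) cube([615, 283, 18]);
translate([187, 284, 308]) cube([615, 283, 18]);
translate([187, 284, 616]) cube([615, 283, 18]);
translate([187, 284, 924]) cube([615, 283, 18]);
translate([187, 284, 1232]) cube([615, 283, 18]);


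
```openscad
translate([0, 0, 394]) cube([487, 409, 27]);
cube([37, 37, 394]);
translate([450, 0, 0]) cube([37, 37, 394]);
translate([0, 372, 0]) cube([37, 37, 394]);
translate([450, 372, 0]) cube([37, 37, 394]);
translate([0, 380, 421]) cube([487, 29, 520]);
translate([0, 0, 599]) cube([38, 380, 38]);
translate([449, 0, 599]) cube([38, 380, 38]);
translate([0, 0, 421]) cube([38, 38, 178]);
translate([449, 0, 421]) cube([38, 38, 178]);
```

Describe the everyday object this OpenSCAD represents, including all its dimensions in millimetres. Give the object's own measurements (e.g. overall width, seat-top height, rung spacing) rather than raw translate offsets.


A chair. The seat is a 487×409×27 mm slab with its top at z = 421 mm, on four 37×37 mm corner legs (flush with the seat edges, standing on z = 0). A flat backrest 29 mm thick, 520 mm tall, spans the full seat width and rises from the seat top along its +y edge, rear face flush with the rear of the seat. Two armrests of 38×38 mm section run along each side from the seat's front edge to the front of the backrest, top faces 216 mm above the seat top and outer faces flush with the seat's x-edges; a 38×38 mm post under the front of each armrest stands on the seat at the front corner.


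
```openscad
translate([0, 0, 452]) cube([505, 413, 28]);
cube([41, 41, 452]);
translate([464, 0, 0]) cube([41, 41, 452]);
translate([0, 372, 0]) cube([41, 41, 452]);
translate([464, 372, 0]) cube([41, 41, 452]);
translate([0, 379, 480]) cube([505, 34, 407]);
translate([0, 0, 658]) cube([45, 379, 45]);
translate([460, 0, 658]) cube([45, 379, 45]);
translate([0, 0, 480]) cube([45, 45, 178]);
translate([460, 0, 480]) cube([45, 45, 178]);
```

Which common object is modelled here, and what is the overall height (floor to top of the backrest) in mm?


A chair. The overall height is 887 mm.

A slab on four corner posts with a tall panel at the back — a chair. The seat slab sits at z = 452 with thickness 28, and the 407 mm backrest starts at the seat top, so the overall height is 452 + 28 + 407 = 887 mm.


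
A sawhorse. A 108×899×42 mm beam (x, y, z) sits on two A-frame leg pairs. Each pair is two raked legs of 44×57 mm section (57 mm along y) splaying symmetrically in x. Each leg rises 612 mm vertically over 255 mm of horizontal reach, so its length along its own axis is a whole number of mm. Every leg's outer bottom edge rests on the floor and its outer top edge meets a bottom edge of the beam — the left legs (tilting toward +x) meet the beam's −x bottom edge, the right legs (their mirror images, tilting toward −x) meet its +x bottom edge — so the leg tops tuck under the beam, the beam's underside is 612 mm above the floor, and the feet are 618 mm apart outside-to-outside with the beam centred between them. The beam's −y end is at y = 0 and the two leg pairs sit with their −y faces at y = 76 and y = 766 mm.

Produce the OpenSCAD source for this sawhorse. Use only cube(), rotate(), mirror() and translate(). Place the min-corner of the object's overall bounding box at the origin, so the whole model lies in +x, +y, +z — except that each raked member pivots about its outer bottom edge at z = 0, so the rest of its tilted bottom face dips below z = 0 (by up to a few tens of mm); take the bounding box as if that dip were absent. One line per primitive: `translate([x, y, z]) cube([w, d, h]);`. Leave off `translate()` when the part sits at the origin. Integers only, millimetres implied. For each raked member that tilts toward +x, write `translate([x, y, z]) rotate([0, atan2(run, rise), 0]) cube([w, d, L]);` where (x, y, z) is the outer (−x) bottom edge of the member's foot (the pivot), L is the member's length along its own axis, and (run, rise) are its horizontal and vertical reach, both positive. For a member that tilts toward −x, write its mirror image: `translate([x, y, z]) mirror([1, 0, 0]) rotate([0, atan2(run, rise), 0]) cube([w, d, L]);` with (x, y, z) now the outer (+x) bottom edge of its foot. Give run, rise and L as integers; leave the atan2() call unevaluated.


// leg length = √(255² + 612²) = 663
// right-leg outer foot x = 2·255 + 108 = 618
// beam min-corner = (255, 0, 612)
translate([255, 0, 612]) cube([108, 899, 42]);
translate([0, 76, 0]) rotate([0, atan2(255, 612), 0]) cube([44, 57, 663]);
translate([618, 76, 0]) mirror([1, 0, 0]) rotate([0, atan2(255, 612), 0]) cube([44, 57, 663]);
translate([0, 766, 0]) rotate([0, atan2(255, 612), 0]) cube([44, 57, 663]);
translate([618, 766, 0]) mirror([1, 0, 0]) rotate([0, atan2(255, 612), 0]) cube([44, 57, 663]);


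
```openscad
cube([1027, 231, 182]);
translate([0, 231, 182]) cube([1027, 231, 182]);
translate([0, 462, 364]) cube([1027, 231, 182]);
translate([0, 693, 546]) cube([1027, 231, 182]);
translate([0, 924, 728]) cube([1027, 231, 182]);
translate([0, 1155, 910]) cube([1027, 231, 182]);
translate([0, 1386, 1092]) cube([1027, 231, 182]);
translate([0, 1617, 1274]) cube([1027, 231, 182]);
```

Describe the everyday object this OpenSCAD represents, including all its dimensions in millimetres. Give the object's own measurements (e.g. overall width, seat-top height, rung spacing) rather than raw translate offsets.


A straight staircase of 8 solid steps. Each step is 1027 mm wide (x), 231 mm deep (y, the going) and 182 mm tall (the rise). The first step rests on the floor; each subsequent step sits one going further in +y and one rise higher in +z, directly behind and above the previous step with no overlap.


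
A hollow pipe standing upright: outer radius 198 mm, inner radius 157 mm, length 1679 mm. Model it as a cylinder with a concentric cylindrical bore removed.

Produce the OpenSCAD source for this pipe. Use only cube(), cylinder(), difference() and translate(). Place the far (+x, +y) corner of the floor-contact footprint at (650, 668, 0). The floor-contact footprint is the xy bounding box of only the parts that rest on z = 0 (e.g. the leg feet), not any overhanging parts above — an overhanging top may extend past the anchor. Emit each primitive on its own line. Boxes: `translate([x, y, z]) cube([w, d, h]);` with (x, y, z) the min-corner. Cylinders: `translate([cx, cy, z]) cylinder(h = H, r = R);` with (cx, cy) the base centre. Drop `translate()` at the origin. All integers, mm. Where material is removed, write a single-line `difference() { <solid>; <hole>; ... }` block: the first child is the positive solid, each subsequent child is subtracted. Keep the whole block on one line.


difference() { translate([452, 470, 0]) cylinder(h = 1679, r = 198); translate([452, 470, 0]) cylinder(h = 1679, r = 157); }


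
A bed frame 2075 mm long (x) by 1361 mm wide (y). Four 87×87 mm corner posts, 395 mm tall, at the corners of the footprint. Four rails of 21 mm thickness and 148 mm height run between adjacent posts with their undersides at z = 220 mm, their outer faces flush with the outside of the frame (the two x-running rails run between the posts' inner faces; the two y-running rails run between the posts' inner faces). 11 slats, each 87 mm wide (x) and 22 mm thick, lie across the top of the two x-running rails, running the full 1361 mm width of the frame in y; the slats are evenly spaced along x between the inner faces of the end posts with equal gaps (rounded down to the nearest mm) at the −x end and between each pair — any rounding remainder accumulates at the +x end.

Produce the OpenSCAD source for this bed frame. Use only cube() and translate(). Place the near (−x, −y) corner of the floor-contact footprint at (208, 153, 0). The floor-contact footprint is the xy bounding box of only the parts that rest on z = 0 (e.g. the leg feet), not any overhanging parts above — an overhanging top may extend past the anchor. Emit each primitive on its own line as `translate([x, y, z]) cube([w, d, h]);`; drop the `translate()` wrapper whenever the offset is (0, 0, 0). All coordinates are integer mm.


translate([208, 153, 0]) cube([87, 87, 395]);
translate([208, 1427, 0]) cube([87, 87, 395]);
translate([2196, 153, 0]) cube([87, 87, 395]);
translate([2196, 1427, 0]) cube([87, 87, 395]);
translate([295, 153, 220]) cube([1901, 21, 148]);
translate([295, 1493, 220]) cube([1901, 21, 148]);
translate([208, 240, 220]) cube([21, 1187, 148]);
translate([2262, 240, 220]) cube([21, 1187, 148]);
translate([373, 153, 368]) cube([87, 1361, 22]);
translate([538, 153, 368]) cube([87, 1361, 22]);
translate([703, 153, 368]) cube([87, 1361, 22]);
translate([868, 153, 368]) cube([87, 1361, 22]);
translate([1033, 153, 368]) cube([87, 1361, 22]);
translate([1198, 153, 368]) cube([87, 1361, 22]);
translate([1363, 153, 368]) cube([87, 1361, 22]);
translate([1528, 153, 368]) cube([87, 1361, 22]);
translate([1693, 153, 368]) cube([87, 1361, 22]);
translate([1858, 153, 368]) cube([87, 1361, 22]);
translate([2023, 153, 368]) cube([87, 1361, 22]);


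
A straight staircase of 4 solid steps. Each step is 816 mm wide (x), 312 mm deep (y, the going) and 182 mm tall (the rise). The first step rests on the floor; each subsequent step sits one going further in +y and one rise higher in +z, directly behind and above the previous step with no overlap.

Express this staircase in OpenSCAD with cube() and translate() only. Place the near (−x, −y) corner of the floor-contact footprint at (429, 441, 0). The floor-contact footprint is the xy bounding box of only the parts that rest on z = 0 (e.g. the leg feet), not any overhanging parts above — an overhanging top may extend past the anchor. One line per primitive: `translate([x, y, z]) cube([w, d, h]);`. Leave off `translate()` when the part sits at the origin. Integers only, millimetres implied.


translate([429, 441, 0]) cube([816, 312, 182]);
translate([429, 753, 182]) cube([816, 312, 182]);
translate([429, 1065, 364]) cube([816, 312, 182]);
translate([429, 1377, 546]) cube([816, 312, 182]);


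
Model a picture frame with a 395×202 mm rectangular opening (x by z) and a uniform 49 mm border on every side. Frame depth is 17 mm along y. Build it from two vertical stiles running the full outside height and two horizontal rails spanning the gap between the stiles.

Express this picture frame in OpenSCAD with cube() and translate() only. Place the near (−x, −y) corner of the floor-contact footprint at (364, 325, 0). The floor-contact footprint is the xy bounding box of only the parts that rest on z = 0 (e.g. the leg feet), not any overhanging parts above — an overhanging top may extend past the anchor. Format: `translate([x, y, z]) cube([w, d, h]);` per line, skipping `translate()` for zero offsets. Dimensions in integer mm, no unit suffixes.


translate([364, 325, 0]) cube([49, 17, 300]);
translate([808, 325, 0]) cube([49, 17, 300]);
translate([413, 325, 0]) cube([395, 17, 49]);
translate([413, 325, 251]) cube([395, 17, 49]);


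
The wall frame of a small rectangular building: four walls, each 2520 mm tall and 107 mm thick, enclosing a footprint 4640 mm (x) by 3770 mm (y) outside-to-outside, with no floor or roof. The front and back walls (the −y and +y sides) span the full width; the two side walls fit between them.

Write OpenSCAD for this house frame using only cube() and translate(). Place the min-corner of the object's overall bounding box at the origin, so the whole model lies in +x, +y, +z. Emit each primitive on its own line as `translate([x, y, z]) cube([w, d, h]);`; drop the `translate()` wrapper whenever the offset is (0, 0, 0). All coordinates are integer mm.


cube([4640, 107, 2520]);
translate([0, 3663, 0]) cube([4640, 107, 2520]);
translate([0, 107, 0]) cube([107, 3556, 2520]);
translate([4533, 107, 0]) cube([107, 3556, 2520]);


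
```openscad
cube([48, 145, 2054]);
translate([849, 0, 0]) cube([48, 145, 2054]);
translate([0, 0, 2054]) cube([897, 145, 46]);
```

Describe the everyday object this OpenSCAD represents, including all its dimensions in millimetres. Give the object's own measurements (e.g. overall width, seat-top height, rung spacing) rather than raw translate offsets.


A door frame. The clear opening is 801 mm wide and 2054 mm high. Two 48 mm wide jambs, 145 mm deep, stand either side of the opening from the floor to the top of the opening. A 46 mm thick head sits across the top of both jambs, spanning the full outside width of the frame.


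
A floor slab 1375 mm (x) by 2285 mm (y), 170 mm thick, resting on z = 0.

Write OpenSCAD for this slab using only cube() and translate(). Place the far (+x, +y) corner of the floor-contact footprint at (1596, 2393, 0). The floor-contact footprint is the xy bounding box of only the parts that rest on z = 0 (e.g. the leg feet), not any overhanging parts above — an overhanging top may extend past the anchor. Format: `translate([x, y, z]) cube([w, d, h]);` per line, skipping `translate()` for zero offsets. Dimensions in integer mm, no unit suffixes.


translate([221, 108, 0]) cube([1375, 2285, 170]);


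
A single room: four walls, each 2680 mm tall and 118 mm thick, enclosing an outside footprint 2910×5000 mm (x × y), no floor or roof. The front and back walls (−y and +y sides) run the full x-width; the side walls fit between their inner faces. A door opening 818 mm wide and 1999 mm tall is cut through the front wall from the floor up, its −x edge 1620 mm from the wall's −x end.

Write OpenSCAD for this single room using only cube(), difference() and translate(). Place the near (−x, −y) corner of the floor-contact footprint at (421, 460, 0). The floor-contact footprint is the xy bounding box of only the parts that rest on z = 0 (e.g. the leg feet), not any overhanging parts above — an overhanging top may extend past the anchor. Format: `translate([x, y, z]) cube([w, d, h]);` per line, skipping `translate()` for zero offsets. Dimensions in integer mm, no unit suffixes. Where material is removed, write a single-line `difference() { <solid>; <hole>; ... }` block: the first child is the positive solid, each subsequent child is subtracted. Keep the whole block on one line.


difference() { translate([421, 460, 0]) cube([2910, 118, 2680]); translate([2041, 460, 0]) cube([818, 118, 1999]); }
translate([421, 5342, 0]) cube([2910, 118, 2680]);
translate([421, 578, 0]) cube([118, 4764, 2680]);
translate([3213, 578, 0]) cube([118, 4764, 2680]);


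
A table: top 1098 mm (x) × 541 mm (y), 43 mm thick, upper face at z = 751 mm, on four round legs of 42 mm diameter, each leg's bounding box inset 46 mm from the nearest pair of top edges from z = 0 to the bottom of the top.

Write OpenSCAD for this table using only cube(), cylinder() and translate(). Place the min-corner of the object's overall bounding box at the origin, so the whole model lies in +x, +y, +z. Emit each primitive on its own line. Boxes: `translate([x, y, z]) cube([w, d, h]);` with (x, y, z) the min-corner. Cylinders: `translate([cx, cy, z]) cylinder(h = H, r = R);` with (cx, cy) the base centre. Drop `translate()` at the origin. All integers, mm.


translate([0, 0, 708]) cube([1098, 541, 43]);
translate([67, 67, 0]) cylinder(h = 708, r = 21);
translate([1031, 67, 0]) cylinder(h = 708, r = 21);
translate([67, 474, 0]) cylinder(h = 708, r = 21);
translate([1031, 474, 0]) cylinder(h = 708, r = 21);


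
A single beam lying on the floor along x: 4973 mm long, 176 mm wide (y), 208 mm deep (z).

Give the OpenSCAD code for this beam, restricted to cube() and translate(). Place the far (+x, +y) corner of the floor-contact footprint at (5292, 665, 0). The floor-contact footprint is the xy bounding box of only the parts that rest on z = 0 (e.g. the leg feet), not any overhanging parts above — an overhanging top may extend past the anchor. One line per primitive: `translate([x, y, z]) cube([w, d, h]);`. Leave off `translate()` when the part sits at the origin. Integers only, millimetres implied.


translate([319, 489, 0]) cube([4973, 176, 208]);


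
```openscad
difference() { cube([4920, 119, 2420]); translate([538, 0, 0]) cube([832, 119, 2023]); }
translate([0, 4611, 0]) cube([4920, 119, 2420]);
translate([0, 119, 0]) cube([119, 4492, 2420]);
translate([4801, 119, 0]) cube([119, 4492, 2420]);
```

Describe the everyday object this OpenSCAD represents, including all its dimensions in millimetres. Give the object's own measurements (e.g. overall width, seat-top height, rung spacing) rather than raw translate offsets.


A single room: four walls, each 2420 mm tall and 119 mm thick, enclosing an outside footprint 4920×4730 mm (x × y), no floor or roof. The front and back walls (−y and +y sides) run the full x-width; the side walls fit between their inner faces. A door opening 832 mm wide and 2023 mm tall is cut through the front wall from the floor up, its −x edge 538 mm from the wall's −x end.


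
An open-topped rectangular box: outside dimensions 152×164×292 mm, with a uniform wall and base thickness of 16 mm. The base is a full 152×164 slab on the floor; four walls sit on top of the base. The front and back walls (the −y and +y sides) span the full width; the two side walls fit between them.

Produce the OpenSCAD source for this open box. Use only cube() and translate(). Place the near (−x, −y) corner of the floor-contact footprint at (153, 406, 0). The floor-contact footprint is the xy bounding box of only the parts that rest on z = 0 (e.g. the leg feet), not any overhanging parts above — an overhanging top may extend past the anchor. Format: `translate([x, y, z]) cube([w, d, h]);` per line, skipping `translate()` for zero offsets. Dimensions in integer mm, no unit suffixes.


translate([153, 406, 0]) cube([152, 164, 16]);
translate([153, 406, 16]) cube([152, 16, 276]);
translate([153, 554, 16]) cube([152, 16, 276]);
translate([153, 422, 16]) cube([16, 132, 276]);
translate([289, 422, 16]) cube([16, 132, 276]);


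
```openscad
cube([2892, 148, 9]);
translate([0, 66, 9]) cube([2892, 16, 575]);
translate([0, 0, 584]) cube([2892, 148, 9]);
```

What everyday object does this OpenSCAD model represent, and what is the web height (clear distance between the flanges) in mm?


An I-beam. The web height is 575 mm.

Two wide flanges with a thin centred web — an I-beam. Overall 593 mm minus two 9 mm flanges gives a web of 593 − 2·9 = 575 mm.


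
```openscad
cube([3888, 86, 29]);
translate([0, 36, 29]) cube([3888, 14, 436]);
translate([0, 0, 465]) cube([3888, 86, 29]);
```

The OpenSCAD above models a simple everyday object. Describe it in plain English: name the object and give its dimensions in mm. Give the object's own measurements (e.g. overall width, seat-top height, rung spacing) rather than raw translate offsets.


An I-beam lying along x, 3888 mm long. Overall section height 494 mm. Two flanges 86 mm wide (y) and 29 mm thick, one on the floor and one at the top; a web 14 mm thick runs between them, centred on the flange width.


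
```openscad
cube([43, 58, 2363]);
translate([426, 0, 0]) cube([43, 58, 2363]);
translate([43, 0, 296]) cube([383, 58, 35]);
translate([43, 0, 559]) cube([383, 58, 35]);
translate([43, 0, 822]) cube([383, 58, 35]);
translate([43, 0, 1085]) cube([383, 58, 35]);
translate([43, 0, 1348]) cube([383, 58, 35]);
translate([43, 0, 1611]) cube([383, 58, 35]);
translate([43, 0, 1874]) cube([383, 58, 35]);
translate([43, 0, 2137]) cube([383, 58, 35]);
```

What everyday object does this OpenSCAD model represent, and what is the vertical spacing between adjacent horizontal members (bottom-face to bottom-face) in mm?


A ladder. The rung spacing is 263 mm.

Two tall 43×58 posts with 8 short bars between them — a ladder. Adjacent rungs sit at z = 296 and z = 559, so the spacing is 559 − 296 = 263 mm.


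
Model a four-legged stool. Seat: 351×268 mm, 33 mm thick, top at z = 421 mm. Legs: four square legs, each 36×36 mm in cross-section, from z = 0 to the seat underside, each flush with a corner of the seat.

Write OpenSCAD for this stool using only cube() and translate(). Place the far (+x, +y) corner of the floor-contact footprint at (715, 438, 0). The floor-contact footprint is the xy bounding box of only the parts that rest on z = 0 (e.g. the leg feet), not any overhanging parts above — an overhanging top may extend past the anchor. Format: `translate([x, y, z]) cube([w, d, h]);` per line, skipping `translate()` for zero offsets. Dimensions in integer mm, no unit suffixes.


translate([364, 170, 388]) cube([351, 268, 33]);
translate([364, 170, 0]) cube([36, 36, 388]);
translate([679, 170, 0]) cube([36, 36, 388]);
translate([364, 402, 0]) cube([36, 36, 388]);
translate([679, 402, 0]) cube([36, 36, 388]);


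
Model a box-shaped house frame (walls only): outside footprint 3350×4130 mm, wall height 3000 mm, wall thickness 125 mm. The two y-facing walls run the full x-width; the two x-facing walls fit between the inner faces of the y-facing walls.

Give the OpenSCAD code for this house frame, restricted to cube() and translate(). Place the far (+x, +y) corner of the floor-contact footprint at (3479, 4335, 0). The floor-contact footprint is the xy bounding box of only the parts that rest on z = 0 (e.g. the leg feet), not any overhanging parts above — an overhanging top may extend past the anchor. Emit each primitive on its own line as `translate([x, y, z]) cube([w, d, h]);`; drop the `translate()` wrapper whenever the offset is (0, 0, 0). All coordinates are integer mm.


translate([129, 205, 0]) cube([3350, 125, 3000]);
translate([129, 4210, 0]) cube([3350, 125, 3000]);
translate([129, 330, 0]) cube([125, 3880, 3000]);
translate([3354, 330, 0]) cube([125, 3880, 3000]);


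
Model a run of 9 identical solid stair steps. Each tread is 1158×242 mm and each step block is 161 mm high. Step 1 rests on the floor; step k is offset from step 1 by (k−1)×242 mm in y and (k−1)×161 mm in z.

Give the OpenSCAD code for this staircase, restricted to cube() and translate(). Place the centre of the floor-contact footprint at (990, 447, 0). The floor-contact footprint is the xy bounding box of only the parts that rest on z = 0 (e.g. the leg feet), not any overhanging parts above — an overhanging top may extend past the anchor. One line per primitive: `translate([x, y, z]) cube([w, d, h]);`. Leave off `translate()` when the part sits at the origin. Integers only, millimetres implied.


translate([411, 326, 0]) cube([1158, 242, 161]);
translate([411, 568, 161]) cube([1158, 242, 161]);
translate([411, 810, 322]) cube([1158, 242, 161]);
translate([411, 1052, 483]) cube([1158, 242, 161]);
translate([411, 1294, 644]) cube([1158, 242, 161]);
translate([411, 1536, 805]) cube([1158, 242, 161]);
translate([411, 1778, 966]) cube([1158, 242, 161]);
translate([411, 2020, 1127]) cube([1158, 242, 161]);
translate([411, 2262, 1288]) cube([1158, 242, 161]);


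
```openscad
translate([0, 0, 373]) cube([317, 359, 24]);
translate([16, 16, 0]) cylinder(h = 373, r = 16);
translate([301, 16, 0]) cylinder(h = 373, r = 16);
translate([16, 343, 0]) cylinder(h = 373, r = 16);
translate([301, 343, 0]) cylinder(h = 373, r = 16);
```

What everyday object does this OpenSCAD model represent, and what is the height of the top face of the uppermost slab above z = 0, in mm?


A stool. The seat height is 397 mm.

A 317×359×24 slab at z = 373 on four corner cylinders — a stool. The seat top is 373 + 24 = 397 mm.


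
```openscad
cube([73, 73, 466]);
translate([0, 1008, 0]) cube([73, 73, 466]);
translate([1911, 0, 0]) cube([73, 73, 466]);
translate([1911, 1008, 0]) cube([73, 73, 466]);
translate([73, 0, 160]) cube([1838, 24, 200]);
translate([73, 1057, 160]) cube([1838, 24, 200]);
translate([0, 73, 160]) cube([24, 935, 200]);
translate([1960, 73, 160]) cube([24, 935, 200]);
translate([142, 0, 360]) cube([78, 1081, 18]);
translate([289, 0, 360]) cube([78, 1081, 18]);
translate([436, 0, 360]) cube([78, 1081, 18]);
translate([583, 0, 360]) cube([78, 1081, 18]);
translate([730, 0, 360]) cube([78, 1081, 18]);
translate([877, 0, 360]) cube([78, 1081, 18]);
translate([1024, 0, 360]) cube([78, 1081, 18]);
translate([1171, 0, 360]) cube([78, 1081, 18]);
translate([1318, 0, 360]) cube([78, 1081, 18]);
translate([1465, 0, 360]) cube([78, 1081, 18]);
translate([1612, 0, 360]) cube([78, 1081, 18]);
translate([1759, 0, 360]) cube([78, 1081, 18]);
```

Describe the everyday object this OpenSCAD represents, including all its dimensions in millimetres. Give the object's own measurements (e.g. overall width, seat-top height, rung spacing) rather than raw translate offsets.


A bed frame 1984 mm long (x) by 1081 mm wide (y). Four 73×73 mm corner posts, 466 mm tall, at the corners of the footprint. Four rails of 24 mm thickness and 200 mm height run between adjacent posts with their undersides at z = 160 mm, their outer faces flush with the outside of the frame (the two x-running rails run between the posts' inner faces; the two y-running rails run between the posts' inner faces). 12 slats, each 78 mm wide (x) and 18 mm thick, lie across the top of the two x-running rails, running the full 1081 mm width of the frame in y; along x they sit between the end posts with a 69 mm gap after the −x posts and between neighbouring slats, leaving 74 mm before the +x posts.


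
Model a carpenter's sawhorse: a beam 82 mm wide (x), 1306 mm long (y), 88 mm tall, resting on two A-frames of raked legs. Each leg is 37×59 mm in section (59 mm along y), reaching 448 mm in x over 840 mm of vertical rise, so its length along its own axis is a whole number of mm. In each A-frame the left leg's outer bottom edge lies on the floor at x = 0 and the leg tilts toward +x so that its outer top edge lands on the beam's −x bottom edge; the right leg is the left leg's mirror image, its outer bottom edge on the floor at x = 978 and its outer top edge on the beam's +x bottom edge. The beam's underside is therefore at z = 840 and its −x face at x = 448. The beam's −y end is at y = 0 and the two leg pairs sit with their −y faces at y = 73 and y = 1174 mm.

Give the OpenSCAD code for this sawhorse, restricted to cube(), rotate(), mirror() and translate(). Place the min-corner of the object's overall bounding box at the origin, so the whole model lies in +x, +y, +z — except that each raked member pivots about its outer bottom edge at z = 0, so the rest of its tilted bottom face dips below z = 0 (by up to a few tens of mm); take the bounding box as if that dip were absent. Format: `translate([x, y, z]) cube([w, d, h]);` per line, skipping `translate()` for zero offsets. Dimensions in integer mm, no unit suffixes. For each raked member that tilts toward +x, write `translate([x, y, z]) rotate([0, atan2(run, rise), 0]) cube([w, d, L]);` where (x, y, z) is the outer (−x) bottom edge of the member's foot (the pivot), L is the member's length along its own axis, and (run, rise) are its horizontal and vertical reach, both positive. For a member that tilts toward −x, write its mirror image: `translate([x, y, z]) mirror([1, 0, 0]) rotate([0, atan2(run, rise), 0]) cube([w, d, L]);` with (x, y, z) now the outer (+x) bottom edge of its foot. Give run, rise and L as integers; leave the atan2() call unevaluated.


translate([448, 0, 840]) cube([82, 1306, 88]);
translate([0, 73, 0]) rotate([0, atan2(448, 840), 0]) cube([37, 59, 952]);
translate([978, 73, 0]) mirror([1, 0, 0]) rotate([0, atan2(448, 840), 0]) cube([37, 59, 952]);
translate([0, 1174, 0]) rotate([0, atan2(448, 840), 0]) cube([37, 59, 952]);
translate([978, 1174, 0]) mirror([1, 0, 0]) rotate([0, atan2(448, 840), 0]) cube([37, 59, 952]);


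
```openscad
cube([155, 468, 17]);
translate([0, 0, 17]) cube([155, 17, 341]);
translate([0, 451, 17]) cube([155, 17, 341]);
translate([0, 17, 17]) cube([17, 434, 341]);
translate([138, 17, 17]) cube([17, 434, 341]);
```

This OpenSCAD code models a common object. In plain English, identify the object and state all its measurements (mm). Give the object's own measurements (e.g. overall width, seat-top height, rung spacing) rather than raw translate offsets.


An open-topped rectangular box: outside dimensions 155×468×358 mm, with a uniform wall and base thickness of 17 mm. The base is a full 155×468 slab on the floor; four walls sit on top of the base. The front and back walls (the −y and +y sides) span the full width; the two side walls fit between them.


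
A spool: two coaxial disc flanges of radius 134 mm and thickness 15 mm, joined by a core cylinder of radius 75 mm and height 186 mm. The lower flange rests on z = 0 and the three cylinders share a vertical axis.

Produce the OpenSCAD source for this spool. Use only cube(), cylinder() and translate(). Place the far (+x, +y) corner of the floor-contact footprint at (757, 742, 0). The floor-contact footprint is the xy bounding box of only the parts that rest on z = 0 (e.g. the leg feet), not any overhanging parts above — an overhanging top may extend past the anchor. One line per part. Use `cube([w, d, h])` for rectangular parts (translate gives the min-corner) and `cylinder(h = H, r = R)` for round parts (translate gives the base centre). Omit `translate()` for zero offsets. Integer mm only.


translate([623, 608, 0]) cylinder(h = 15, r = 134);
translate([623, 608, 15]) cylinder(h = 186, r = 75);
translate([623, 608, 201]) cylinder(h = 15, r = 134);
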